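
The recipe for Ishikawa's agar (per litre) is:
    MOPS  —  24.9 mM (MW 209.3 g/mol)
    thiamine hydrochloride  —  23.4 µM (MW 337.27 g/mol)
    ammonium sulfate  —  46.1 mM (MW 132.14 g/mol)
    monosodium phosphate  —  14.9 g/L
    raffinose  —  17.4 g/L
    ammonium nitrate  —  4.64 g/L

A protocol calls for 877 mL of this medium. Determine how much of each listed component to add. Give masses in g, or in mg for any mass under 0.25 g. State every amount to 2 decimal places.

Scale factor relative to 1 L: 0.877.
MOPS: 24.9 mmol/L × 209.3 g/mol × 0.877 L ÷ 1000 = 4.57 g
thiamine hydrochloride: 23.4 µmol/L × 337.27 g/mol × 0.877 L ÷ 1000 = 6.92 mg
ammonium sulfate: 46.1 mmol/L × 132.14 g/mol × 0.877 L ÷ 1000 = 5.34 g
monosodium phosphate: 14.9 g/L × 0.877 L = 13.07 g
raffinose: 17.4 g/L × 0.877 L = 15.26 g
ammonium nitrate: 4.64 g/L × 0.877 L = 4.07 g

MOPS 4.57 g; thiamine hydrochloride 6.92 mg; ammonium sulfate 5.34 g; monosodium phosphate 13.07 g; raffinose 15.26 g; ammonium nitrate 4.07 g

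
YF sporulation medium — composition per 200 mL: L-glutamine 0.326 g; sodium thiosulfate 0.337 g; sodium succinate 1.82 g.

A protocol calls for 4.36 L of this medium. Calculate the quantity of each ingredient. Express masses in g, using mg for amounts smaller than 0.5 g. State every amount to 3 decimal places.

Scale factor = 4360 mL / 200 mL = 21.8.
L-glutamine: 0.326 g × (4360 mL / 200 mL) = 7.107 g
sodium thiosulfate: 0.337 g × (4360 mL / 200 mL) = 7.347 g
sodium succinate: 1.82 g × (4360 mL / 200 mL) = 39.676 g

L-glutamine 7.107 g; sodium thiosulfate 7.347 g; sodium succinate 39.676 g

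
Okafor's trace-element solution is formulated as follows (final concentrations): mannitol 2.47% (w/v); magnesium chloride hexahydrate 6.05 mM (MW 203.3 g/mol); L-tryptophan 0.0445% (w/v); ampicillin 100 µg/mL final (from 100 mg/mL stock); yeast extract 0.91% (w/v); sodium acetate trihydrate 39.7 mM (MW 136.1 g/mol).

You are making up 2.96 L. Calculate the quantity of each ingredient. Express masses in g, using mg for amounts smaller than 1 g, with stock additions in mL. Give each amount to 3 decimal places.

Working volume: 2.96 L.
mannitol: 2.47% w/v = 24.7 g/L → 24.7 × 2.96 L = 73.112 g
magnesium chloride hexahydrate: 6.05 mmol/L × 203.3 g/mol × 2.96 L ÷ 1000 = 3.641 g
L-tryptophan: 0.0445% w/v = 0.445 g/L → 0.445 × 2.96 L = 1.317 g
ampicillin: V = C2·V2/C1 = 100 µg/mL × 2960 mL ÷ 100000 µg/mL = 2.960 mL
yeast extract: 0.91 g per 100 mL × 2960 mL ÷ 100 = 26.936 g
sodium acetate trihydrate: 39.7 mmol/L × 136.1 g/mol × 2.96 L ÷ 1000 = 15.993 g

mannitol 73.112 g; magnesium chloride hexahydrate 3.641 g; L-tryptophan 1.317 g; ampicillin 2.960 mL; yeast extract 26.936 g; sodium acetate trihydrate 15.993 g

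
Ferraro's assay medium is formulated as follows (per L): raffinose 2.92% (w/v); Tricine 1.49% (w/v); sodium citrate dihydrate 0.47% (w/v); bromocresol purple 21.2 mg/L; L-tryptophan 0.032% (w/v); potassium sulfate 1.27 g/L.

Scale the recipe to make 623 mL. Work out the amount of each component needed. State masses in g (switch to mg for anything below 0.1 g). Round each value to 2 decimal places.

Target volume = 623 mL = 0.623 L.
raffinose: 2.92% w/v = 29.2 g/L → 29.2 × 0.623 L = 18.19 g
Tricine: 1.49% w/v = 14.9 g/L → 14.9 × 0.623 L = 9.28 g
sodium citrate dihydrate: 0.47% w/v = 4.7 g/L → 4.7 × 0.623 L = 2.93 g
bromocresol purple: 21.2 mg/L × 0.623 L = 13.21 mg
L-tryptophan: 0.032% w/v = 0.32 g/L → 0.32 × 0.623 L = 0.20 g
potassium sulfate: 1.27 g/L × 0.623 L = 0.79 g

raffinose 18.19 g; Tricine 9.28 g; sodium citrate dihydrate 2.93 g; bromocresol purple 13.21 mg; L-tryptophan 0.20 g; potassium sulfate 0.79 g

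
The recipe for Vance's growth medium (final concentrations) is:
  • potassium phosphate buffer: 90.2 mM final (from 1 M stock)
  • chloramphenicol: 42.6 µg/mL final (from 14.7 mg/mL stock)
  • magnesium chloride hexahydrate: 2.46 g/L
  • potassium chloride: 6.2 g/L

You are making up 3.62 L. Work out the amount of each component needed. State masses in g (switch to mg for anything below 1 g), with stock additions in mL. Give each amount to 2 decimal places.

Scale factor relative to 1 L: 3.62.
potassium phosphate buffer: dilute stock: 90.2 mM × 3620 mL ÷ 1000 mM = 326.52 mL
chloramphenicol: dilute stock: 42.6 µg/mL × 3620 mL ÷ 14700 µg/mL = 10.49 mL
magnesium chloride hexahydrate: 2.46 g/L × 3.62 L = 8.91 g
potassium chloride: 6.2 g/L × 3.62 L = 22.44 g

potassium phosphate buffer 326.52 mL; chloramphenicol 10.49 mL; magnesium chloride hexahydrate 8.91 g; potassium chloride 22.44 g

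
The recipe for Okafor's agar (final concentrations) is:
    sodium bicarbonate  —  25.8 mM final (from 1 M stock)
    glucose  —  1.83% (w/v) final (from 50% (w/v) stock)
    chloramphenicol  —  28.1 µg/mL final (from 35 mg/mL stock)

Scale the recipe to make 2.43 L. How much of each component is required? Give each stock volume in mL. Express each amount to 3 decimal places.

Working volume: 2.43 L.
sodium bicarbonate: V = C2·V2/C1 = 25.8 mM × 2430 mL ÷ 1000 mM = 62.694 mL
glucose: C1V1 = C2V2 → 1.83% ÷ 50% × 2430 mL = 88.938 mL
chloramphenicol: dilute stock: 28.1 µg/mL × 2430 mL ÷ 35000 µg/mL = 1.951 mL

sodium bicarbonate 62.694 mL; glucose 88.938 mL; chloramphenicol 1.951 mL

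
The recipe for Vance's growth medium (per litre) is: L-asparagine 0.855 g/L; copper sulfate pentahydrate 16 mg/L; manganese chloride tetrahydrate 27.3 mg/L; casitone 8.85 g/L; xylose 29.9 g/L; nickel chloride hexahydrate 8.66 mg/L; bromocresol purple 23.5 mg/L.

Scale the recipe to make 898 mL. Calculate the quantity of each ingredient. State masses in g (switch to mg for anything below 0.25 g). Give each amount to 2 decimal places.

Target volume = 898 mL = 0.898 L.
L-asparagine: 0.855 g/L × 0.898 L = 0.77 g
copper sulfate pentahydrate: 16 mg/L × 0.898 L = 14.37 mg
manganese chloride tetrahydrate: 27.3 mg/L × 0.898 L = 24.52 mg
casitone: 8.85 g/L × 0.898 L = 7.95 g
xylose: 29.9 g/L × 0.898 L = 26.85 g
nickel chloride hexahydrate: 8.66 mg/L × 0.898 L = 7.78 mg
bromocresol purple: 23.5 mg/L × 0.898 L = 21.10 mg

L-asparagine 0.77 g; copper sulfate pentahydrate 14.37 mg; manganese chloride tetrahydrate 24.52 mg; casitone 7.95 g; xylose 26.85 g; nickel chloride hexahydrate 7.78 mg; bromocresol purple 21.10 mg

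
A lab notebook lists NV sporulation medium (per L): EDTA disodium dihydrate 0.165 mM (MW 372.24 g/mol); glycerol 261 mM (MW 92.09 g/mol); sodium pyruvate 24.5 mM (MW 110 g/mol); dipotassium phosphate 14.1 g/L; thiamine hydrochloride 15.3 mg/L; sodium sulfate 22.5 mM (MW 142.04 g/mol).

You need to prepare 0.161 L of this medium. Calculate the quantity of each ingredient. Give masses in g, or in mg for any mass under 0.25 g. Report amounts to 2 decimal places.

EDTA disodium dihydrate 9.89 mg; glycerol 3.87 g; sodium pyruvate 0.43 g; dipotassium phosphate 2.27 g; thiamine hydrochloride 2.46 mg; sodium sulfate 0.51 g

Working volume: 0.161 L.
EDTA disodium dihydrate: 0.165 mmol/L × 372.24 mg/mmol × 0.161 L = 9.89 mg
glycerol: 261 mmol/L × 92.09 g/mol × 0.161 L ÷ 1000 = 3.87 g
sodium pyruvate: 24.5 mmol/L × 110 g/mol × 0.161 L ÷ 1000 = 0.43 g
dipotassium phosphate: 14.1 g/L × 0.161 L = 2.27 g
thiamine hydrochloride: 15.3 mg/L × 0.161 L = 2.46 mg
sodium sulfate: 22.5 mmol/L × 142.04 g/mol × 0.161 L ÷ 1000 = 0.51 g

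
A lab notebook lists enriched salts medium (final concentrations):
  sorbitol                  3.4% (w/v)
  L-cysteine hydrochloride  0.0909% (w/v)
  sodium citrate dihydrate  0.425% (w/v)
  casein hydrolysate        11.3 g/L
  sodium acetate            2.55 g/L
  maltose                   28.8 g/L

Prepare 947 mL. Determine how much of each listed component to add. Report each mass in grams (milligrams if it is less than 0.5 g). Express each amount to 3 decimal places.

sorbitol 32.198 g; L-cysteine hydrochloride 0.861 g; sodium citrate dihydrate 4.025 g; casein hydrolysate 10.701 g; sodium acetate 2.415 g; maltose 27.274 g

Target volume = 947 mL = 0.947 L.
sorbitol: 3.4% w/v = 34 g/L → 34 × 0.947 L = 32.198 g
L-cysteine hydrochloride: 0.0909% w/v = 0.909 g/L → 0.909 × 0.947 L = 0.861 g
sodium citrate dihydrate: 0.425% w/v = 4.25 g/L → 4.25 × 0.947 L = 4.025 g
casein hydrolysate: 11.3 g/L × 0.947 L = 10.701 g
sodium acetate: 2.55 g/L × 0.947 L = 2.415 g
maltose: 28.8 g/L × 0.947 L = 27.274 g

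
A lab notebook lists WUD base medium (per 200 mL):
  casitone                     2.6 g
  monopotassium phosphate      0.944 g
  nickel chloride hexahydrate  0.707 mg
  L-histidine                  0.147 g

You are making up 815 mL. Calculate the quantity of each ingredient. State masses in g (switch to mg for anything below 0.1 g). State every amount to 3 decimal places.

Scale factor = 815 mL / 200 mL = 4.075.
casitone: 2.6 g × (815 mL / 200 mL) = 10.595 g
monopotassium phosphate: 0.944 g × (815 mL / 200 mL) = 3.847 g
nickel chloride hexahydrate: 0.707 mg × (815 mL / 200 mL) = 2.881 mg
L-histidine: 0.147 g × (815 mL / 200 mL) = 0.599 g

casitone 10.595 g; monopotassium phosphate 3.847 g; nickel chloride hexahydrate 2.881 mg; L-histidine 0.599 g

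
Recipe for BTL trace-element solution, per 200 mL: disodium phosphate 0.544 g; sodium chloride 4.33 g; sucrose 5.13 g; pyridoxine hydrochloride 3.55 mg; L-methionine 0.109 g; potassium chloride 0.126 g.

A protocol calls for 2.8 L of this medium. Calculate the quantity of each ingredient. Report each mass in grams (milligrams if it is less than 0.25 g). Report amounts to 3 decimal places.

disodium phosphate 7.616 g; sodium chloride 60.620 g; sucrose 71.820 g; pyridoxine hydrochloride 49.700 mg; L-methionine 1.526 g; potassium chloride 1.764 g

Scale factor = 2800 mL / 200 mL = 14.
disodium phosphate: 0.544 g × (2800 mL / 200 mL) = 7.616 g
sodium chloride: 4.33 g × (2800 mL / 200 mL) = 60.620 g
sucrose: 5.13 g × (2800 mL / 200 mL) = 71.820 g
pyridoxine hydrochloride: 3.55 mg × (2800 mL / 200 mL) = 49.700 mg
L-methionine: 0.109 g × (2800 mL / 200 mL) = 1.526 g
potassium chloride: 0.126 g × (2800 mL / 200 mL) = 1.764 g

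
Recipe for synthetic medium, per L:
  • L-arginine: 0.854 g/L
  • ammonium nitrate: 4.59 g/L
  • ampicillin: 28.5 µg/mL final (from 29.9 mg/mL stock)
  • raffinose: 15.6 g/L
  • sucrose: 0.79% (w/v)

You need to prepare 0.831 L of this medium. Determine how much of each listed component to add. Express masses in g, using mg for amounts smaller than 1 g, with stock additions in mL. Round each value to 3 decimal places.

Working volume: 0.831 L.
L-arginine: 0.854 g/L × 0.831 L = 0.709674 g = 709.674 mg
ammonium nitrate: 4.59 g/L × 0.831 L = 3.814 g
ampicillin: C1V1 = C2V2 → 28.5 µg/mL × 831 mL ÷ 29900 µg/mL = 0.792 mL
raffinose: 15.6 g/L × 0.831 L = 12.964 g
sucrose: 0.79% w/v = 7.9 g/L → 7.9 × 0.831 L = 6.565 g

L-arginine 709.674 mg; ammonium nitrate 3.814 g; ampicillin 0.792 mL; raffinose 12.964 g; sucrose 6.565 g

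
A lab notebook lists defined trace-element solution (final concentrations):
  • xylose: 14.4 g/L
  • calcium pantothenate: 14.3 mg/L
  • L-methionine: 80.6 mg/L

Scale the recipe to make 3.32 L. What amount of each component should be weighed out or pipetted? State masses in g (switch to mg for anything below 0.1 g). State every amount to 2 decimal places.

xylose 47.81 g; calcium pantothenate 47.48 mg; L-methionine 0.27 g

Working volume: 3.32 L.
xylose: 14.4 g/L × 3.32 L = 47.81 g
calcium pantothenate: 14.3 mg/L × 3.32 L = 47.48 mg
L-methionine: 80.6 mg/L × 3.32 L = 267.592 mg = 0.27 g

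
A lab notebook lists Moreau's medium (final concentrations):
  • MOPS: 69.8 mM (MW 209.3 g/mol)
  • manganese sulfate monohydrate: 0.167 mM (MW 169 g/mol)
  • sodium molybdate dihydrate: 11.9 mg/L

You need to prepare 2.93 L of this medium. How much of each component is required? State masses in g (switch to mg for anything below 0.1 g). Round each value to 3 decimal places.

MOPS 42.805 g; manganese sulfate monohydrate 82.693 mg; sodium molybdate dihydrate 34.867 mg

Scale factor relative to 1 L: 2.93.
MOPS: 69.8 mmol/L × 209.3 g/mol × 2.93 L ÷ 1000 = 42.805 g
manganese sulfate monohydrate: 0.167 mmol/L × 169 mg/mmol × 2.93 L = 82.693 mg
sodium molybdate dihydrate: 11.9 mg/L × 2.93 L = 34.867 mg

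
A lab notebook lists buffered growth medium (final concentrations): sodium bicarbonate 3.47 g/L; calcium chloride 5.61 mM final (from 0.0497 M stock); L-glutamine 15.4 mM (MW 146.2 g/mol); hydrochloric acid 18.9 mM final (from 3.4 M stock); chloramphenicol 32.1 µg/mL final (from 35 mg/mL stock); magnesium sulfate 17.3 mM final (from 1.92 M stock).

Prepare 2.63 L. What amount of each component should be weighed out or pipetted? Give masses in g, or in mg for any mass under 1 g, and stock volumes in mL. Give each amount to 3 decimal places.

Scale factor relative to 1 L: 2.63.
sodium bicarbonate: 3.47 g/L × 2.63 L = 9.126 g
calcium chloride: dilute stock: 5.61 mM × 2630 mL ÷ 49.7 mM = 296.867 mL
L-glutamine: 15.4 mmol/L × 146.2 g/mol × 2.63 L ÷ 1000 = 5.921 g
hydrochloric acid: V = C2·V2/C1 = 18.9 mM × 2630 mL ÷ 3400 mM = 14.620 mL
chloramphenicol: C1V1 = C2V2 → 32.1 µg/mL × 2630 mL ÷ 35000 µg/mL = 2.412 mL
magnesium sulfate: V = C2·V2/C1 = 17.3 mM × 2630 mL ÷ 1920 mM = 23.697 mL

sodium bicarbonate 9.126 g; calcium chloride 296.867 mL; L-glutamine 5.921 g; hydrochloric acid 14.620 mL; chloramphenicol 2.412 mL; magnesium sulfate 23.697 mL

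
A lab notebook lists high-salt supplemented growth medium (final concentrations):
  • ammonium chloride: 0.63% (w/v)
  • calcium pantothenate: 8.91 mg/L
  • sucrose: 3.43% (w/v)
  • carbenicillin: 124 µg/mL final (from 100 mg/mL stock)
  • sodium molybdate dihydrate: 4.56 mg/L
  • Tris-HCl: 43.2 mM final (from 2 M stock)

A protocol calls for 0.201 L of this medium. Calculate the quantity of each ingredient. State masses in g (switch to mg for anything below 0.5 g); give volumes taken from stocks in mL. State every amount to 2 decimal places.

ammonium chloride 1.27 g; calcium pantothenate 1.79 mg; sucrose 6.89 g; carbenicillin 0.25 mL; sodium molybdate dihydrate 0.92 mg; Tris-HCl 4.34 mL

Working volume: 0.201 L.
ammonium chloride: 0.63 g per 100 mL × 201 mL ÷ 100 = 1.27 g
calcium pantothenate: 8.91 mg/L × 0.201 L = 1.79 mg
sucrose: 3.43 g per 100 mL × 201 mL ÷ 100 = 6.89 g
carbenicillin: V = C2·V2/C1 = 124 µg/mL × 201 mL ÷ 100000 µg/mL = 0.25 mL
sodium molybdate dihydrate: 4.56 mg/L × 0.201 L = 0.92 mg
Tris-HCl: C1V1 = C2V2 → 43.2 mM × 201 mL ÷ 2000 mM = 4.34 mL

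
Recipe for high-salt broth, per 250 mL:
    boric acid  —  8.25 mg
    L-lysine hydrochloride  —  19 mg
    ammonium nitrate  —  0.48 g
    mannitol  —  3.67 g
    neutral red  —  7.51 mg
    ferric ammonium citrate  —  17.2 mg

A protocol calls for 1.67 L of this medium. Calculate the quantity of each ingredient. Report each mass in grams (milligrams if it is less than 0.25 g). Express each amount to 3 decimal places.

boric acid 55.110 mg; L-lysine hydrochloride 126.920 mg; ammonium nitrate 3.206 g; mannitol 24.516 g; neutral red 50.167 mg; ferric ammonium citrate 114.896 mg

Ratio of target to recipe volume: 1670 / 250 = 6.68.
boric acid: 8.25 mg × (1670 mL / 250 mL) = 55.110 mg
L-lysine hydrochloride: 19 mg × (1670 mL / 250 mL) = 126.920 mg
ammonium nitrate: 0.48 g × (1670 mL / 250 mL) = 3.206 g
mannitol: 3.67 g × (1670 mL / 250 mL) = 24.516 g
neutral red: 7.51 mg × (1670 mL / 250 mL) = 50.167 mg
ferric ammonium citrate: 17.2 mg × (1670 mL / 250 mL) = 114.896 mg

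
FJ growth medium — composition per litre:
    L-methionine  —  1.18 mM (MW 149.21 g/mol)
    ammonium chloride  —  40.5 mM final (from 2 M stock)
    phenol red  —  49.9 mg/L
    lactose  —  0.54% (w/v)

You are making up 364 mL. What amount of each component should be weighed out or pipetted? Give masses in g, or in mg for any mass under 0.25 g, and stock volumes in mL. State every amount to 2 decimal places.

Scale factor relative to 1 L: 0.364.
L-methionine: 1.18 mmol/L × 149.21 mg/mmol × 0.364 L = 64.09 mg
ammonium chloride: V = C2·V2/C1 = 40.5 mM × 364 mL ÷ 2000 mM = 7.37 mL
phenol red: 49.9 mg/L × 0.364 L = 18.16 mg
lactose: 0.54% w/v = 5.4 g/L → 5.4 × 0.364 L = 1.97 g

L-methionine 64.09 mg; ammonium chloride 7.37 mL; phenol red 18.16 mg; lactose 1.97 g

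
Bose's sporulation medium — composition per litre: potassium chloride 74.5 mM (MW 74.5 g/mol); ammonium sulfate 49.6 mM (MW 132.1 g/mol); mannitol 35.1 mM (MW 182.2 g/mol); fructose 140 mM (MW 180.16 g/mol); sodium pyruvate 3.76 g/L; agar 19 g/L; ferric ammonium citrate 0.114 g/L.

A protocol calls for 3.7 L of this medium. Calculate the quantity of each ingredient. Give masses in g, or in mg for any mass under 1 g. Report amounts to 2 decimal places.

potassium chloride 20.54 g; ammonium sulfate 24.24 g; mannitol 23.66 g; fructose 93.32 g; sodium pyruvate 13.91 g; agar 70.30 g; ferric ammonium citrate 421.80 mg

Scale factor relative to 1 L: 3.7.
potassium chloride: 74.5 mmol/L × 74.5 g/mol × 3.7 L ÷ 1000 = 20.54 g
ammonium sulfate: 49.6 mmol/L × 132.1 g/mol × 3.7 L ÷ 1000 = 24.24 g
mannitol: 35.1 mmol/L × 182.2 g/mol × 3.7 L ÷ 1000 = 23.66 g
fructose: 140 mmol/L × 180.16 g/mol × 3.7 L ÷ 1000 = 93.32 g
sodium pyruvate: 3.76 g/L × 3.7 L = 13.91 g
agar: 19 g/L × 3.7 L = 70.30 g
ferric ammonium citrate: 0.114 g/L × 3.7 L = 0.4218 g = 421.80 mg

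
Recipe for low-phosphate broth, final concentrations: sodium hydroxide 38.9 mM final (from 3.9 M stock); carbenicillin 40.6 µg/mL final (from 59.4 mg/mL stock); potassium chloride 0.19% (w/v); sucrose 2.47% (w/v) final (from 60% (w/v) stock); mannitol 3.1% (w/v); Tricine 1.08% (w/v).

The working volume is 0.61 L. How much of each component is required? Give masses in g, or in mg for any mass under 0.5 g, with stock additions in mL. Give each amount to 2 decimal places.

Working volume: 0.61 L.
sodium hydroxide: V = C2·V2/C1 = 38.9 mM × 610 mL ÷ 3900 mM = 6.08 mL
carbenicillin: C1V1 = C2V2 → 40.6 µg/mL × 610 mL ÷ 59400 µg/mL = 0.42 mL
potassium chloride: 0.19 g per 100 mL × 610 mL ÷ 100 = 1.16 g
sucrose: V = C2·V2/C1 = 2.47% ÷ 60% × 610 mL = 25.11 mL
mannitol: 3.1% w/v = 31 g/L → 31 × 0.61 L = 18.91 g
Tricine: 1.08% w/v = 10.8 g/L → 10.8 × 0.61 L = 6.59 g

sodium hydroxide 6.08 mL; carbenicillin 0.42 mL; potassium chloride 1.16 g; sucrose 25.11 mL; mannitol 18.91 g; Tricine 6.59 g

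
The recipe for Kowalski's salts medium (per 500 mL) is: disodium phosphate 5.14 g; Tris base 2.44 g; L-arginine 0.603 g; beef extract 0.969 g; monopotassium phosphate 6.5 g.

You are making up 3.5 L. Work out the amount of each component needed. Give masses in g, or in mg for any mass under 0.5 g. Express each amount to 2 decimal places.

disodium phosphate 35.98 g; Tris base 17.08 g; L-arginine 4.22 g; beef extract 6.78 g; monopotassium phosphate 45.50 g

Scale factor = 3500 mL / 500 mL = 7.
disodium phosphate: 5.14 g × (3500 mL / 500 mL) = 35.98 g
Tris base: 2.44 g × (3500 mL / 500 mL) = 17.08 g
L-arginine: 0.603 g × (3500 mL / 500 mL) = 4.22 g
beef extract: 0.969 g × (3500 mL / 500 mL) = 6.78 g
monopotassium phosphate: 6.5 g × (3500 mL / 500 mL) = 45.50 g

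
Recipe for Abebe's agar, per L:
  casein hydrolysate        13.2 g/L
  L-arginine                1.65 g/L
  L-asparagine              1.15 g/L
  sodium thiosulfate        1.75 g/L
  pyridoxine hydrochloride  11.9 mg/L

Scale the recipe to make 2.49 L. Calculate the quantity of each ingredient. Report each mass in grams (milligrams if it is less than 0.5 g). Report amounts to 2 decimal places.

casein hydrolysate 32.87 g; L-arginine 4.11 g; L-asparagine 2.86 g; sodium thiosulfate 4.36 g; pyridoxine hydrochloride 29.63 mg

Scale factor relative to 1 L: 2.49.
casein hydrolysate: 13.2 g/L × 2.49 L = 32.87 g
L-arginine: 1.65 g/L × 2.49 L = 4.11 g
L-asparagine: 1.15 g/L × 2.49 L = 2.86 g
sodium thiosulfate: 1.75 g/L × 2.49 L = 4.36 g
pyridoxine hydrochloride: 11.9 mg/L × 2.49 L = 29.63 mg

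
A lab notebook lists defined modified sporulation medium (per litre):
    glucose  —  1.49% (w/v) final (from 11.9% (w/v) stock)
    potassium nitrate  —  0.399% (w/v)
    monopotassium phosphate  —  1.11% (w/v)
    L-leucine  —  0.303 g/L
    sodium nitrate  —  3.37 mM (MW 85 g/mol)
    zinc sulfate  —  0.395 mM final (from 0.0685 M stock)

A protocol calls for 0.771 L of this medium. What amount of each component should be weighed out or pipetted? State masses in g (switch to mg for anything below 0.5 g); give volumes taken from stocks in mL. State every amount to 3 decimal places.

glucose 96.537 mL; potassium nitrate 3.076 g; monopotassium phosphate 8.558 g; L-leucine 233.613 mg; sodium nitrate 220.853 mg; zinc sulfate 4.446 mL

Working volume: 0.771 L.
glucose: dilute stock: 1.49% ÷ 11.9% × 771 mL = 96.537 mL
potassium nitrate: 0.399 g per 100 mL × 771 mL ÷ 100 = 3.076 g
monopotassium phosphate: 1.11% w/v = 11.1 g/L → 11.1 × 0.771 L = 8.558 g
L-leucine: 0.303 g/L × 0.771 L = 0.233613 g = 233.613 mg
sodium nitrate: 3.37 mmol/L × 85 mg/mmol × 0.771 L = 220.853 mg
zinc sulfate: C1V1 = C2V2 → 0.395 mM × 771 mL ÷ 68.5 mM = 4.446 mL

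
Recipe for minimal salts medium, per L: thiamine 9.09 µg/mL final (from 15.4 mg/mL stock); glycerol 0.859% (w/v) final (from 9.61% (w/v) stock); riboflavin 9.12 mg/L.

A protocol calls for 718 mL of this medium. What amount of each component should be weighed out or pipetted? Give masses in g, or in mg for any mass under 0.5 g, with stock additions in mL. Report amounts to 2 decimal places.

Target volume = 718 mL = 0.718 L.
thiamine: C1V1 = C2V2 → 9.09 µg/mL × 718 mL ÷ 15400 µg/mL = 0.42 mL
glycerol: V = C2·V2/C1 = 0.859% ÷ 9.61% × 718 mL = 64.18 mL
riboflavin: 9.12 mg/L × 0.718 L = 6.55 mg

thiamine 0.42 mL; glycerol 64.18 mL; riboflavin 6.55 mg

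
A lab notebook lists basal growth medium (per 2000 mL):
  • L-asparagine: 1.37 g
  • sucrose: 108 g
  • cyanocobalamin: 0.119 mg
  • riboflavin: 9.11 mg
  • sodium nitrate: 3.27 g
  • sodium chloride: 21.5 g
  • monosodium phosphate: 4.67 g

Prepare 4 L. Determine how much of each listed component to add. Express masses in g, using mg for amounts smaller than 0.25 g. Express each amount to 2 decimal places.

L-asparagine 2.74 g; sucrose 216.00 g; cyanocobalamin 0.24 mg; riboflavin 18.22 mg; sodium nitrate 6.54 g; sodium chloride 43.00 g; monosodium phosphate 9.34 g

Scale factor = 4000 mL / 2000 mL = 2.
L-asparagine: 1.37 g × (4000 mL / 2000 mL) = 2.74 g
sucrose: 108 g × (4000 mL / 2000 mL) = 216.00 g
cyanocobalamin: 0.119 mg × (4000 mL / 2000 mL) = 0.24 mg
riboflavin: 9.11 mg × (4000 mL / 2000 mL) = 18.22 mg
sodium nitrate: 3.27 g × (4000 mL / 2000 mL) = 6.54 g
sodium chloride: 21.5 g × (4000 mL / 2000 mL) = 43.00 g
monosodium phosphate: 4.67 g × (4000 mL / 2000 mL) = 9.34 g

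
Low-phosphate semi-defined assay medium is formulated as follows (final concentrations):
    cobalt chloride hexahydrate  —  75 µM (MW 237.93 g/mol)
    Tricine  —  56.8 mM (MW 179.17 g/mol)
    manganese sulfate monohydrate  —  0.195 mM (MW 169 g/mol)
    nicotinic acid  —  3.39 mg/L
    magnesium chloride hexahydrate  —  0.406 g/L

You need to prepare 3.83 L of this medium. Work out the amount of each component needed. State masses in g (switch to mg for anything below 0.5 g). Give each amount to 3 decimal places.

Scale factor relative to 1 L: 3.83.
cobalt chloride hexahydrate: 75 µmol/L × 237.93 g/mol × 3.83 L ÷ 1000 = 68.345 mg
Tricine: 56.8 mmol/L × 179.17 g/mol × 3.83 L ÷ 1000 = 38.977 g
manganese sulfate monohydrate: 0.195 mmol/L × 169 mg/mmol × 3.83 L = 126.218 mg
nicotinic acid: 3.39 mg/L × 3.83 L = 12.984 mg
magnesium chloride hexahydrate: 0.406 g/L × 3.83 L = 1.555 g

cobalt chloride hexahydrate 68.345 mg; Tricine 38.977 g; manganese sulfate monohydrate 126.218 mg; nicotinic acid 12.984 mg; magnesium chloride hexahydrate 1.555 g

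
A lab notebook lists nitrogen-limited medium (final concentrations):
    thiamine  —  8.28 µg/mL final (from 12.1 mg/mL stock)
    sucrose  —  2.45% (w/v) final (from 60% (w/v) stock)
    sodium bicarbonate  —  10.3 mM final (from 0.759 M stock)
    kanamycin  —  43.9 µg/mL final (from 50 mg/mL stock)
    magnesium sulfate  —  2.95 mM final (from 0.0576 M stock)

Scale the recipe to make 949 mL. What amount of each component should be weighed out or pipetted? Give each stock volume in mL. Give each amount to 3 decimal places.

thiamine 0.649 mL; sucrose 38.751 mL; sodium bicarbonate 12.878 mL; kanamycin 0.833 mL; magnesium sulfate 48.603 mL

Scale factor relative to 1 L: 0.949.
thiamine: dilute stock: 8.28 µg/mL × 949 mL ÷ 12100 µg/mL = 0.649 mL
sucrose: C1V1 = C2V2 → 2.45% ÷ 60% × 949 mL = 38.751 mL
sodium bicarbonate: dilute stock: 10.3 mM × 949 mL ÷ 759 mM = 12.878 mL
kanamycin: V = C2·V2/C1 = 43.9 µg/mL × 949 mL ÷ 50000 µg/mL = 0.833 mL
magnesium sulfate: dilute stock: 2.95 mM × 949 mL ÷ 57.6 mM = 48.603 mL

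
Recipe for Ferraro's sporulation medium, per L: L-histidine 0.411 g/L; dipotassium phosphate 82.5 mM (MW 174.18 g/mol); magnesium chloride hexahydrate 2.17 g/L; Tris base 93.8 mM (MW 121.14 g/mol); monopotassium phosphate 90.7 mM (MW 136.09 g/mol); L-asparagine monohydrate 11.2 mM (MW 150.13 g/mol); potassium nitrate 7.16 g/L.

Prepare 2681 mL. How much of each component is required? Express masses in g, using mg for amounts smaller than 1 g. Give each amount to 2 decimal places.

L-histidine 1.10 g; dipotassium phosphate 38.53 g; magnesium chloride hexahydrate 5.82 g; Tris base 30.46 g; monopotassium phosphate 33.09 g; L-asparagine monohydrate 4.51 g; potassium nitrate 19.20 g

Scale factor relative to 1 L: 2.681.
L-histidine: 0.411 g/L × 2.681 L = 1.10 g
dipotassium phosphate: 82.5 mmol/L × 174.18 g/mol × 2.681 L ÷ 1000 = 38.53 g
magnesium chloride hexahydrate: 2.17 g/L × 2.681 L = 5.82 g
Tris base: 93.8 mmol/L × 121.14 g/mol × 2.681 L ÷ 1000 = 30.46 g
monopotassium phosphate: 90.7 mmol/L × 136.09 g/mol × 2.681 L ÷ 1000 = 33.09 g
L-asparagine monohydrate: 11.2 mmol/L × 150.13 g/mol × 2.681 L ÷ 1000 = 4.51 g
potassium nitrate: 7.16 g/L × 2.681 L = 19.20 g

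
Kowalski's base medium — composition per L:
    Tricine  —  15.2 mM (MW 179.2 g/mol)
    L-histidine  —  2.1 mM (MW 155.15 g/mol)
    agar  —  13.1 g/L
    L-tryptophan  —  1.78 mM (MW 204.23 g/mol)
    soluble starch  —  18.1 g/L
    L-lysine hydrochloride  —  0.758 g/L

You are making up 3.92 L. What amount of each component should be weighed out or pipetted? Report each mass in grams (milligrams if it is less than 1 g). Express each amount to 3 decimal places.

Working volume: 3.92 L.
Tricine: 15.2 mmol/L × 179.2 g/mol × 3.92 L ÷ 1000 = 10.677 g
L-histidine: 2.1 mmol/L × 155.15 g/mol × 3.92 L ÷ 1000 = 1.277 g
agar: 13.1 g/L × 3.92 L = 51.352 g
L-tryptophan: 1.78 mmol/L × 204.23 g/mol × 3.92 L ÷ 1000 = 1.425 g
soluble starch: 18.1 g/L × 3.92 L = 70.952 g
L-lysine hydrochloride: 0.758 g/L × 3.92 L = 2.971 g

Tricine 10.677 g; L-histidine 1.277 g; agar 51.352 g; L-tryptophan 1.425 g; soluble starch 70.952 g; L-lysine hydrochloride 2.971 g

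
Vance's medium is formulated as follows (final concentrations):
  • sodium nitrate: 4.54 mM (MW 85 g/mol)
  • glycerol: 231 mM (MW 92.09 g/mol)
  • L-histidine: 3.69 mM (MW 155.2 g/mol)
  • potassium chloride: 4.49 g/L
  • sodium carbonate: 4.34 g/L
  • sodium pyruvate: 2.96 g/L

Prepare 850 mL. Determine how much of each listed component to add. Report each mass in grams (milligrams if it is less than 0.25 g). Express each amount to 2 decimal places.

Scale factor relative to 1 L: 0.85.
sodium nitrate: 4.54 mmol/L × 85 g/mol × 0.85 L ÷ 1000 = 0.33 g
glycerol: 231 mmol/L × 92.09 g/mol × 0.85 L ÷ 1000 = 18.08 g
L-histidine: 3.69 mmol/L × 155.2 g/mol × 0.85 L ÷ 1000 = 0.49 g
potassium chloride: 4.49 g/L × 0.85 L = 3.82 g
sodium carbonate: 4.34 g/L × 0.85 L = 3.69 g
sodium pyruvate: 2.96 g/L × 0.85 L = 2.52 g

sodium nitrate 0.33 g; glycerol 18.08 g; L-histidine 0.49 g; potassium chloride 3.82 g; sodium carbonate 3.69 g; sodium pyruvate 2.52 g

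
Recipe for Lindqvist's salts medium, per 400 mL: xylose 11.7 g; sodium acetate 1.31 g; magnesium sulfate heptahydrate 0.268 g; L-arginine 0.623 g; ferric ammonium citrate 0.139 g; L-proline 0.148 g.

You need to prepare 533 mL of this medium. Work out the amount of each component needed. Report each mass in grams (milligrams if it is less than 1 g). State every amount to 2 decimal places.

xylose 15.59 g; sodium acetate 1.75 g; magnesium sulfate heptahydrate 357.11 mg; L-arginine 830.15 mg; ferric ammonium citrate 185.22 mg; L-proline 197.21 mg

Ratio of target to recipe volume: 533 / 400 = 1.3325.
xylose: 11.7 g × (533 mL / 400 mL) = 15.59 g
sodium acetate: 1.31 g × (533 mL / 400 mL) = 1.75 g
magnesium sulfate heptahydrate: 0.268 g × (533 mL / 400 mL) = 0.35711 g = 357.11 mg
L-arginine: 0.623 g × (533 mL / 400 mL) = 0.830148 g = 830.15 mg
ferric ammonium citrate: 0.139 g × (533 mL / 400 mL) = 0.185218 g = 185.22 mg
L-proline: 0.148 g × (533 mL / 400 mL) = 0.19721 g = 197.21 mg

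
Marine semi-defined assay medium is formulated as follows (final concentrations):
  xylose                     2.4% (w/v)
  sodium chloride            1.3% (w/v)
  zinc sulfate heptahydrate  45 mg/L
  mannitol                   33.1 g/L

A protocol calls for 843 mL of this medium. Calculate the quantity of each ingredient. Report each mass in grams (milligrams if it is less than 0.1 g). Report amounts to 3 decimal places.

xylose 20.232 g; sodium chloride 10.959 g; zinc sulfate heptahydrate 37.935 mg; mannitol 27.903 g

Scale factor relative to 1 L: 0.843.
xylose: 2.4 g per 100 mL × 843 mL ÷ 100 = 20.232 g
sodium chloride: 1.3% w/v = 13 g/L → 13 × 0.843 L = 10.959 g
zinc sulfate heptahydrate: 45 mg/L × 0.843 L = 37.935 mg
mannitol: 33.1 g/L × 0.843 L = 27.903 g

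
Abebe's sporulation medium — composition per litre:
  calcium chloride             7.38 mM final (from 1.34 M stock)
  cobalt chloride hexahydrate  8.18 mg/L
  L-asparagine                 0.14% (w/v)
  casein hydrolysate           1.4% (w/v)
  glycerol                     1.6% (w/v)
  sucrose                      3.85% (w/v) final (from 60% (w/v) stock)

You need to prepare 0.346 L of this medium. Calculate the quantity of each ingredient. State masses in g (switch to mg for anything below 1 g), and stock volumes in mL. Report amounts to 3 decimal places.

Working volume: 0.346 L.
calcium chloride: V = C2·V2/C1 = 7.38 mM × 346 mL ÷ 1340 mM = 1.906 mL
cobalt chloride hexahydrate: 8.18 mg/L × 0.346 L = 2.830 mg
L-asparagine: 0.14 g per 100 mL × 346 mL ÷ 100 = 0.4844 g = 484.400 mg
casein hydrolysate: 1.4 g per 100 mL × 346 mL ÷ 100 = 4.844 g
glycerol: 1.6 g per 100 mL × 346 mL ÷ 100 = 5.536 g
sucrose: V = C2·V2/C1 = 3.85% ÷ 60% × 346 mL = 22.202 mL

calcium chloride 1.906 mL; cobalt chloride hexahydrate 2.830 mg; L-asparagine 484.400 mg; casein hydrolysate 4.844 g; glycerol 5.536 g; sucrose 22.202 mL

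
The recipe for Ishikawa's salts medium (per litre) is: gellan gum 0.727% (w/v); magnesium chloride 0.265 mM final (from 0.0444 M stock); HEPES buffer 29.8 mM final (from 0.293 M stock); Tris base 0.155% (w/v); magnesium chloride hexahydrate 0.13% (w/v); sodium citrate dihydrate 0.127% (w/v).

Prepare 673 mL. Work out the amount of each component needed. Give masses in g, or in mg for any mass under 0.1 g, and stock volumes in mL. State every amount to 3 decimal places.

Working volume: 673 mL = 0.673 L.
gellan gum: 0.727 g per 100 mL × 673 mL ÷ 100 = 4.893 g
magnesium chloride: dilute stock: 0.265 mM × 673 mL ÷ 44.4 mM = 4.017 mL
HEPES buffer: dilute stock: 29.8 mM × 673 mL ÷ 293 mM = 68.448 mL
Tris base: 0.155% w/v = 1.55 g/L → 1.55 × 0.673 L = 1.043 g
magnesium chloride hexahydrate: 0.13 g per 100 mL × 673 mL ÷ 100 = 0.875 g
sodium citrate dihydrate: 0.127% w/v = 1.27 g/L → 1.27 × 0.673 L = 0.855 g

gellan gum 4.893 g; magnesium chloride 4.017 mL; HEPES buffer 68.448 mL; Tris base 1.043 g; magnesium chloride hexahydrate 0.875 g; sodium citrate dihydrate 0.855 g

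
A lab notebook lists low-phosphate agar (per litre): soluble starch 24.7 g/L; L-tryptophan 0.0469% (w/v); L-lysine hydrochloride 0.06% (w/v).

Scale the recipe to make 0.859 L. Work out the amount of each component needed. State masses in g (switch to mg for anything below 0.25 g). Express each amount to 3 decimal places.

Working volume: 0.859 L.
soluble starch: 24.7 g/L × 0.859 L = 21.217 g
L-tryptophan: 0.0469 g per 100 mL × 859 mL ÷ 100 = 0.403 g
L-lysine hydrochloride: 0.06 g per 100 mL × 859 mL ÷ 100 = 0.515 g

soluble starch 21.217 g; L-tryptophan 0.403 g; L-lysine hydrochloride 0.515 g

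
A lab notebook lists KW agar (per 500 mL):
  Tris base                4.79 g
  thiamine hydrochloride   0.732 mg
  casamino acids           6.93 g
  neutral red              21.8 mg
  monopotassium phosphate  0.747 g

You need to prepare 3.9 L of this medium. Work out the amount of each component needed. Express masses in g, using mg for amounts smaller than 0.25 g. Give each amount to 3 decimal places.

Tris base 37.362 g; thiamine hydrochloride 5.710 mg; casamino acids 54.054 g; neutral red 170.040 mg; monopotassium phosphate 5.827 g

Scale factor = 3900 mL / 500 mL = 7.8.
Tris base: 4.79 g × (3900 mL / 500 mL) = 37.362 g
thiamine hydrochloride: 0.732 mg × (3900 mL / 500 mL) = 5.710 mg
casamino acids: 6.93 g × (3900 mL / 500 mL) = 54.054 g
neutral red: 21.8 mg × (3900 mL / 500 mL) = 170.040 mg
monopotassium phosphate: 0.747 g × (3900 mL / 500 mL) = 5.827 g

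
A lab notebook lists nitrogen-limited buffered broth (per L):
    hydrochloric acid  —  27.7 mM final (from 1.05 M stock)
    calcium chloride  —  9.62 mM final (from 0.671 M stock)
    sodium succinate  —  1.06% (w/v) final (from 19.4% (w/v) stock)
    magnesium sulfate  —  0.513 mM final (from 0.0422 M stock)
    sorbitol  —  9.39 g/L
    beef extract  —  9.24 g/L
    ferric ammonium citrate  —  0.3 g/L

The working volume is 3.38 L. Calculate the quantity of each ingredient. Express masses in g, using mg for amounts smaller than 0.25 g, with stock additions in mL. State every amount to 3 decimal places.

Working volume: 3.38 L.
hydrochloric acid: C1V1 = C2V2 → 27.7 mM × 3380 mL ÷ 1050 mM = 89.168 mL
calcium chloride: C1V1 = C2V2 → 9.62 mM × 3380 mL ÷ 671 mM = 48.458 mL
sodium succinate: dilute stock: 1.06% ÷ 19.4% × 3380 mL = 184.680 mL
magnesium sulfate: V = C2·V2/C1 = 0.513 mM × 3380 mL ÷ 42.2 mM = 41.089 mL
sorbitol: 9.39 g/L × 3.38 L = 31.738 g
beef extract: 9.24 g/L × 3.38 L = 31.231 g
ferric ammonium citrate: 0.3 g/L × 3.38 L = 1.014 g

hydrochloric acid 89.168 mL; calcium chloride 48.458 mL; sodium succinate 184.680 mL; magnesium sulfate 41.089 mL; sorbitol 31.738 g; beef extract 31.231 g; ferric ammonium citrate 1.014 g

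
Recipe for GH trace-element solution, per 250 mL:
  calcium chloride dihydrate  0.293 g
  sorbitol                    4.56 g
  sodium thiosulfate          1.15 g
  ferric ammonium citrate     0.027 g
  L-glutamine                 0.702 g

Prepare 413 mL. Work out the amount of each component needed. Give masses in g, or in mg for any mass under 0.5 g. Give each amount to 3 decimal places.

calcium chloride dihydrate 484.036 mg; sorbitol 7.533 g; sodium thiosulfate 1.900 g; ferric ammonium citrate 44.604 mg; L-glutamine 1.160 g

Ratio of target to recipe volume: 413 / 250 = 1.652.
calcium chloride dihydrate: 0.293 g × (413 mL / 250 mL) = 0.484036 g = 484.036 mg
sorbitol: 4.56 g × (413 mL / 250 mL) = 7.533 g
sodium thiosulfate: 1.15 g × (413 mL / 250 mL) = 1.900 g
ferric ammonium citrate: 0.027 g × (413 mL / 250 mL) = 0.044604 g = 44.604 mg
L-glutamine: 0.702 g × (413 mL / 250 mL) = 1.160 g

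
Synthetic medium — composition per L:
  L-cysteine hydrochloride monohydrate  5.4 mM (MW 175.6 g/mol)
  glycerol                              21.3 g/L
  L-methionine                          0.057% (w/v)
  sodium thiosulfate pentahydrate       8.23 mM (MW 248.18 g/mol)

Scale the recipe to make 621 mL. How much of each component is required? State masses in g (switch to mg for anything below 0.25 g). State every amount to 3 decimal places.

L-cysteine hydrochloride monohydrate 0.589 g; glycerol 13.227 g; L-methionine 0.354 g; sodium thiosulfate pentahydrate 1.268 g

Scale factor relative to 1 L: 0.621.
L-cysteine hydrochloride monohydrate: 5.4 mmol/L × 175.6 g/mol × 0.621 L ÷ 1000 = 0.589 g
glycerol: 21.3 g/L × 0.621 L = 13.227 g
L-methionine: 0.057 g per 100 mL × 621 mL ÷ 100 = 0.354 g
sodium thiosulfate pentahydrate: 8.23 mmol/L × 248.18 g/mol × 0.621 L ÷ 1000 = 1.268 g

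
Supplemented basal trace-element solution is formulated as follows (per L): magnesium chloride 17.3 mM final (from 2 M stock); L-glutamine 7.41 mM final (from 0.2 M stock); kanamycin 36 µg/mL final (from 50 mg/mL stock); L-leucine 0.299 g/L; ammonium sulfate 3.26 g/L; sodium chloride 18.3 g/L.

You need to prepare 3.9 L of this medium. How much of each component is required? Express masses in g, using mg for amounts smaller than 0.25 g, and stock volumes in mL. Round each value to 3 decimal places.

Working volume: 3.9 L.
magnesium chloride: V = C2·V2/C1 = 17.3 mM × 3900 mL ÷ 2000 mM = 33.735 mL
L-glutamine: V = C2·V2/C1 = 7.41 mM × 3900 mL ÷ 200 mM = 144.495 mL
kanamycin: dilute stock: 36 µg/mL × 3900 mL ÷ 50000 µg/mL = 2.808 mL
L-leucine: 0.299 g/L × 3.9 L = 1.166 g
ammonium sulfate: 3.26 g/L × 3.9 L = 12.714 g
sodium chloride: 18.3 g/L × 3.9 L = 71.370 g

magnesium chloride 33.735 mL; L-glutamine 144.495 mL; kanamycin 2.808 mL; L-leucine 1.166 g; ammonium sulfate 12.714 g; sodium chloride 71.370 g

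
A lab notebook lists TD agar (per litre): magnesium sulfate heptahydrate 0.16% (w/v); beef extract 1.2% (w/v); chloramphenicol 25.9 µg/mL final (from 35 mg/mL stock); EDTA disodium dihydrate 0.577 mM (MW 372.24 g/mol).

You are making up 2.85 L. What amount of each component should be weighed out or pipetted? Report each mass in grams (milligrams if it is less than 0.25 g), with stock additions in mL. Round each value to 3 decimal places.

Scale factor relative to 1 L: 2.85.
magnesium sulfate heptahydrate: 0.16 g per 100 mL × 2850 mL ÷ 100 = 4.560 g
beef extract: 1.2% w/v = 12 g/L → 12 × 2.85 L = 34.200 g
chloramphenicol: V = C2·V2/C1 = 25.9 µg/mL × 2850 mL ÷ 35000 µg/mL = 2.109 mL
EDTA disodium dihydrate: 0.577 mmol/L × 372.24 g/mol × 2.85 L ÷ 1000 = 0.612 g

magnesium sulfate heptahydrate 4.560 g; beef extract 34.200 g; chloramphenicol 2.109 mL; EDTA disodium dihydrate 0.612 g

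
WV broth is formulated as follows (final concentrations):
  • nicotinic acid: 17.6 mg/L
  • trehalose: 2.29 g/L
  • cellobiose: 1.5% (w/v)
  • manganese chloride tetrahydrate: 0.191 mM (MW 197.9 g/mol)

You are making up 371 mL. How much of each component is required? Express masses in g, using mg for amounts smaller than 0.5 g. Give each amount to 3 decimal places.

nicotinic acid 6.530 mg; trehalose 0.850 g; cellobiose 5.565 g; manganese chloride tetrahydrate 14.023 mg

Target volume = 371 mL = 0.371 L.
nicotinic acid: 17.6 mg/L × 0.371 L = 6.530 mg
trehalose: 2.29 g/L × 0.371 L = 0.850 g
cellobiose: 1.5% w/v = 15 g/L → 15 × 0.371 L = 5.565 g
manganese chloride tetrahydrate: 0.191 mmol/L × 197.9 mg/mmol × 0.371 L = 14.023 mg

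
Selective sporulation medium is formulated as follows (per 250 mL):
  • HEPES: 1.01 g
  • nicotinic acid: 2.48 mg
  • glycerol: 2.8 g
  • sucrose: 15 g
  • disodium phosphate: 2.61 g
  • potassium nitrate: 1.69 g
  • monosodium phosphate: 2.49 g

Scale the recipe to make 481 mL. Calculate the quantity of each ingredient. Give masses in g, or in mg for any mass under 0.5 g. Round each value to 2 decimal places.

Ratio of target to recipe volume: 481 / 250 = 1.924.
HEPES: 1.01 g × (481 mL / 250 mL) = 1.94 g
nicotinic acid: 2.48 mg × (481 mL / 250 mL) = 4.77 mg
glycerol: 2.8 g × (481 mL / 250 mL) = 5.39 g
sucrose: 15 g × (481 mL / 250 mL) = 28.86 g
disodium phosphate: 2.61 g × (481 mL / 250 mL) = 5.02 g
potassium nitrate: 1.69 g × (481 mL / 250 mL) = 3.25 g
monosodium phosphate: 2.49 g × (481 mL / 250 mL) = 4.79 g

HEPES 1.94 g; nicotinic acid 4.77 mg; glycerol 5.39 g; sucrose 28.86 g; disodium phosphate 5.02 g; potassium nitrate 3.25 g; monosodium phosphate 4.79 g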